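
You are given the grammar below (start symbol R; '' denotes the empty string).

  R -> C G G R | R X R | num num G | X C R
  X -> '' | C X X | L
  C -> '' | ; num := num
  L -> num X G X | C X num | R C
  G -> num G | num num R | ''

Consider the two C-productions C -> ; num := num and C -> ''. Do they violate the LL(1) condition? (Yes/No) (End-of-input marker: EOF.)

FIRST(; num := num) = { ; } and FIRST('') = { '' }.
The second alternative is nullable and FOLLOW(C) = { ;, num } shares ; with FIRST of the first — conflict.

Yes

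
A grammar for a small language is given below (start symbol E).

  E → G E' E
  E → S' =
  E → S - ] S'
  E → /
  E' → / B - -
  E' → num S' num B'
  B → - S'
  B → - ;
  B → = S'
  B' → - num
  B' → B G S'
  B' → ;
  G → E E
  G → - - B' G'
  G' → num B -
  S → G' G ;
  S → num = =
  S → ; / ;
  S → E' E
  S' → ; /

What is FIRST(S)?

From S → G' G ;: add FIRST(G') = { num }.
S → num = = contributes {num}.
S → ; / ; contributes {;}.
From S → E' E: add FIRST(E') = { /, num }.
Union: FIRST(S) = { /, ;, num }.

{ /, ;, num }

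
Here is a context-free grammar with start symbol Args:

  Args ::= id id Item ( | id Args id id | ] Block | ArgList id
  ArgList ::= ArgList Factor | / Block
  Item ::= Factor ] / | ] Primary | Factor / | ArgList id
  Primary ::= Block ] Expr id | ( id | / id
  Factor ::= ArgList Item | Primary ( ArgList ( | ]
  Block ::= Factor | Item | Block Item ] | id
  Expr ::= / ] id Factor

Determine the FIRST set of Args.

{ /, ], id }

Args ::= id id Item ( contributes {id}.
Args ::= id Args id id contributes {id}.
Args ::= ] Block contributes {]}.
From Args ::= ArgList id: add FIRST(ArgList) = { / }.
Union: FIRST(Args) = { /, ], id }.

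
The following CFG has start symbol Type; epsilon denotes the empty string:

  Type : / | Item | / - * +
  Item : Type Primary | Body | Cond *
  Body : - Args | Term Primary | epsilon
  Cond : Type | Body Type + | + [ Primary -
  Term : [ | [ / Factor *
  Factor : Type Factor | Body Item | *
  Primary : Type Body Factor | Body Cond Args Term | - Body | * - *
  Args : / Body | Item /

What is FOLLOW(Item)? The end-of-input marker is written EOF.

{ EOF, *, +, -, /, [ }

In Type : Item: Item is at the end, add FOLLOW(Type) = { EOF, *, +, -, /, [ }.
In Factor : Body Item: Item is at the end, add FOLLOW(Factor) = { EOF, *, +, -, /, [ }.
In Args : Item /: add FIRST(/) = { / }.
Union: FOLLOW(Item) = { EOF, *, +, -, /, [ }.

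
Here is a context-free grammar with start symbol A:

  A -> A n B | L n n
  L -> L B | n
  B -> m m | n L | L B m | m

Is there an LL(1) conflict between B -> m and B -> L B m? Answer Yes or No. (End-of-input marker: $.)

FIRST(m) = { m } and FIRST(L B m) = { n }.
The FIRST sets are disjoint and neither alternative is nullable — no conflict.

No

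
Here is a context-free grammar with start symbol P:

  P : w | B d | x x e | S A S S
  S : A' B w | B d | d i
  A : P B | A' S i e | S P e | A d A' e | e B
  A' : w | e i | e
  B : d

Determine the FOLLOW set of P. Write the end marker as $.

{ $, d, e }

P is the start symbol, so $ ∈ FOLLOW(P).
In A : P B: add FIRST(B) = { d }.
In A : S P e: add FIRST(e) = { e }.
Union: FOLLOW(P) = { $, d, e }.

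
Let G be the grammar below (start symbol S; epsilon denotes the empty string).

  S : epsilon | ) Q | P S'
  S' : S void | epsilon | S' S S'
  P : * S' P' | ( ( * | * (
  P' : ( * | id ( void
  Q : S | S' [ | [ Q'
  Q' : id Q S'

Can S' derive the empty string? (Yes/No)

S' has an epsilon-production, so S' ⇒ epsilon.

Yes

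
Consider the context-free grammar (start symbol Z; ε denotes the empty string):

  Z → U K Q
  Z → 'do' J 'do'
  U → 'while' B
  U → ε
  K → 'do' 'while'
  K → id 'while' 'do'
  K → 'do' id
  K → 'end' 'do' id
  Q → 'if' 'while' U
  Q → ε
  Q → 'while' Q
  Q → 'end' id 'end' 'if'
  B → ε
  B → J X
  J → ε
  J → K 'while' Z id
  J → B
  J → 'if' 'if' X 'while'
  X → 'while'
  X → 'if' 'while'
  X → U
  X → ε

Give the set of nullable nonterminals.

Directly nullable (have an ε-production): U, Q, B, J, X.
No other nonterminal has a production whose RHS symbols are all nullable.

{ B, J, Q, U, X }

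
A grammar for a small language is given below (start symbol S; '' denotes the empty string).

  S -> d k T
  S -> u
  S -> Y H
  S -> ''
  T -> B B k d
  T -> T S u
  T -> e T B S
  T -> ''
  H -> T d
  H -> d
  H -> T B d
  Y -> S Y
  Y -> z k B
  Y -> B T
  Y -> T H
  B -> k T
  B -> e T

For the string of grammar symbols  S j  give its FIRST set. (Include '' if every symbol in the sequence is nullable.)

{ d, e, j, k, u, z }

Add FIRST(S)\{''} = { d, e, k, u, z }; S is nullable, continue.
j is a terminal; add {j} and stop.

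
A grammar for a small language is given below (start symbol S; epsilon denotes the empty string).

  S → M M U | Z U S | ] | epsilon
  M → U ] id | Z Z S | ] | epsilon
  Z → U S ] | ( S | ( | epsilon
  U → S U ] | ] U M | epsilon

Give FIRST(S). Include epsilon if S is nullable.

From S → M M U: M, M, U nullable, take FIRST(M) ∪ FIRST(M) ∪ FIRST(U) = { (, ] }; also epsilon since the whole RHS is nullable.
From S → Z U S: Z, U, S nullable, take FIRST(Z) ∪ FIRST(U) ∪ FIRST(S) = { (, ] }; also epsilon since the whole RHS is nullable.
S → ] contributes {]}.
S → epsilon contributes epsilon.
Union: FIRST(S) = { (, ], epsilon }.

{ (, ], epsilon }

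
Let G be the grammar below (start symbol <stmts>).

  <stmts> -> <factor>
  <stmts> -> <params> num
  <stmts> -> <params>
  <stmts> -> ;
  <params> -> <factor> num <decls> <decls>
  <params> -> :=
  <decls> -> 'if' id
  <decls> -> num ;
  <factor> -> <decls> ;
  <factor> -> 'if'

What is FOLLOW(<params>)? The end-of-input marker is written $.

In <stmts> -> <params> num: add FIRST(num) = { num }.
In <stmts> -> <params>: <params> is at the end, add FOLLOW(<stmts>) = { $ }.
Union: FOLLOW(<params>) = { $, num }.

{ $, num }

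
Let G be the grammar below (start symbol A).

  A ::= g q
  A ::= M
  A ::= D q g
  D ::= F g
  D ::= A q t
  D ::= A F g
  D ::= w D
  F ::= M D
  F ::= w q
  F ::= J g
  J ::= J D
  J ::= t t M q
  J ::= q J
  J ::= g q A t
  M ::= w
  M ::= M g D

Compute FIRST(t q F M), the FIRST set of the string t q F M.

{ t }

t is a terminal; add {t} and stop.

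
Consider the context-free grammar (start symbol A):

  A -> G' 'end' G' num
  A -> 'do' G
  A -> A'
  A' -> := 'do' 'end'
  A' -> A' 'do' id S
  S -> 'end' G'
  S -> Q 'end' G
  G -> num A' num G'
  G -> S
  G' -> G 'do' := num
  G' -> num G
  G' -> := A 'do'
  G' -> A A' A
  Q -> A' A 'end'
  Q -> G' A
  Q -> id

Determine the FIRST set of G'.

{ 'do', 'end', :=, id, num }

From G' -> G 'do' := num: add FIRST(G) = { 'do', 'end', :=, id, num }.
G' -> num G contributes {num}.
G' -> := A 'do' contributes {:=}.
From G' -> A A' A: add FIRST(A) = { 'do', 'end', :=, id, num }.
Union: FIRST(G') = { 'do', 'end', :=, id, num }.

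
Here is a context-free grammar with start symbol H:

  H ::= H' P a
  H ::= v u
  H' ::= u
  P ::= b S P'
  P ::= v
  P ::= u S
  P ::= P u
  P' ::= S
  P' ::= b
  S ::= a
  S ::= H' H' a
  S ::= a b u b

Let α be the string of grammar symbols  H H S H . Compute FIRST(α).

{ u, v }

Add FIRST(H) = { u, v }; H is not nullable, stop.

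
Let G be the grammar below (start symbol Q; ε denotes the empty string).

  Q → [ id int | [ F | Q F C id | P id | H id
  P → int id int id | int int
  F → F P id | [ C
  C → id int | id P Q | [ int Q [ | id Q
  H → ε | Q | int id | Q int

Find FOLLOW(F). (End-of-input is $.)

In Q → [ F: F is at the end, add FOLLOW(Q) = { $, [, id, int }.
In Q → Q F C id: add FIRST(C id) = { [, id }.
In F → F P id: add FIRST(P id) = { int }.
Union: FOLLOW(F) = { $, [, id, int }.

{ $, [, id, int }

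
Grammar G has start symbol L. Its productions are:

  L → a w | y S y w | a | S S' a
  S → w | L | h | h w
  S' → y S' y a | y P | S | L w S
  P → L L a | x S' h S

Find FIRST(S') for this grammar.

{ a, h, w, y }

S' → y S' y a contributes {y}.
S' → y P contributes {y}.
From S' → S: add FIRST(S) = { a, h, w, y }.
From S' → L w S: add FIRST(L) = { a, h, w, y }.
Union: FIRST(S') = { a, h, w, y }.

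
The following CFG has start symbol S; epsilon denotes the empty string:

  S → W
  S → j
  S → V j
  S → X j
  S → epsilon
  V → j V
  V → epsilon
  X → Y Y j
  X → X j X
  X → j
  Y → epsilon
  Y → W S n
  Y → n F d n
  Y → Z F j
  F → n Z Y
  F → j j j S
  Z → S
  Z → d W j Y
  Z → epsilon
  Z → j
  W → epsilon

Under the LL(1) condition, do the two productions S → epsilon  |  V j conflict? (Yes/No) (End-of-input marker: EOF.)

Yes

FIRST(epsilon) = { epsilon } and FIRST(V j) = { j }.
The first alternative is nullable and FOLLOW(S) = { EOF, d, j, n } shares j with FIRST of the second — conflict.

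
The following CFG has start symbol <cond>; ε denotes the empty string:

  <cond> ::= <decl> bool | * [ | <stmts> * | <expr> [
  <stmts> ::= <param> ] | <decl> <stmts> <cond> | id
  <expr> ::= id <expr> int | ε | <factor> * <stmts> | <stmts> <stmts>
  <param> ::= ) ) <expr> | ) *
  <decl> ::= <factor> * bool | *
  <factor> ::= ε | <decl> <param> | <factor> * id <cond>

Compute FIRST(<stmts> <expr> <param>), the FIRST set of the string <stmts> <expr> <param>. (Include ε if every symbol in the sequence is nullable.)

{ ), *, id }

Add FIRST(<stmts>) = { ), *, id }; <stmts> is not nullable, stop.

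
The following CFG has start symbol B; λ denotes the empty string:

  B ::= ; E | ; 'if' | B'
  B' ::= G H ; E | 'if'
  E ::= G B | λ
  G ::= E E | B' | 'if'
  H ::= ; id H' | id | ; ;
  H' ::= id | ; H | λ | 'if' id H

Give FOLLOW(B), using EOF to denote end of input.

{ EOF, 'if', ;, id }

B is the start symbol, so EOF ∈ FOLLOW(B).
In E ::= G B: B is at the end, add FOLLOW(E) = { EOF, 'if', ;, id }.
Union: FOLLOW(B) = { EOF, 'if', ;, id }.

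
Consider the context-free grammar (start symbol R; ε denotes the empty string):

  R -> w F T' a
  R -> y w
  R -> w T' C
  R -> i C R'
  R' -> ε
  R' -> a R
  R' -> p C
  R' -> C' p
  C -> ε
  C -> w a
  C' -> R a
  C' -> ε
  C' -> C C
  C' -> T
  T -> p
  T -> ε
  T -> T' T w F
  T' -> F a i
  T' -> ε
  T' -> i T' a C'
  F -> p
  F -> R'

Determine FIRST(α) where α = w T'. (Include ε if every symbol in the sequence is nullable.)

{ w }

w is a terminal; add {w} and stop.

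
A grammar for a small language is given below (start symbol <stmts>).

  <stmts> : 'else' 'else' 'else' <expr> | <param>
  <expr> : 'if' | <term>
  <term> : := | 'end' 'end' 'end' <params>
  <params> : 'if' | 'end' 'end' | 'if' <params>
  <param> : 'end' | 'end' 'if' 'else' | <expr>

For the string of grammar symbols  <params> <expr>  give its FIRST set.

{ 'end', 'if' }

Add FIRST(<params>) = { 'end', 'if' }; <params> is not nullable, stop.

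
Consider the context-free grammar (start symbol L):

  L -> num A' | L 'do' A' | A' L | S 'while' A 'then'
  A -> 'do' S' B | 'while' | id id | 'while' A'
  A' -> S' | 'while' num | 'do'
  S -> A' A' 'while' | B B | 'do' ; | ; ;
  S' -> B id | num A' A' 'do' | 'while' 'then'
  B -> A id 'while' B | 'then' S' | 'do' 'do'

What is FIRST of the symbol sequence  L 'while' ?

{ 'do', 'then', 'while', ;, id, num }

Add FIRST(L) = { 'do', 'then', 'while', ;, id, num }; L is not nullable, stop.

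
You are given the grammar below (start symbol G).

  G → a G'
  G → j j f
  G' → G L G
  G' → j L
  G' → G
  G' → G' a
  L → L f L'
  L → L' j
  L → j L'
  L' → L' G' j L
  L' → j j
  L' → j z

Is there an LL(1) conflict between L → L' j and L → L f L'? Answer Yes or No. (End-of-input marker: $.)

Yes

FIRST(L' j) = { j } and FIRST(L f L') = { j }.
Both contain j, so the two alternatives are not disjoint — LL(1) conflict.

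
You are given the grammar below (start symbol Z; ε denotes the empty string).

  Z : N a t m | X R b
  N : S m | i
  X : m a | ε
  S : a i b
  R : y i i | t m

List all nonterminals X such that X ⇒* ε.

{ X }

Directly nullable (have an ε-production): X.
No other nonterminal has a production whose RHS symbols are all nullable.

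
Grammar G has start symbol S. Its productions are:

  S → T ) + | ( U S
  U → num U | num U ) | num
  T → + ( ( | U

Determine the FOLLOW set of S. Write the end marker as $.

{ $ }

S is the start symbol, so $ ∈ FOLLOW(S).
In S → ( U S: S is at the end, add FOLLOW(S) = { $ }.
Union: FOLLOW(S) = { $ }.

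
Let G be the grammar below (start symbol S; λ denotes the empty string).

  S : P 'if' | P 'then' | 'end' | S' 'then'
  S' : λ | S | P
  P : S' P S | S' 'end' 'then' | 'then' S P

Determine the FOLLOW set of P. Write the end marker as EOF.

In S : P 'if': add FIRST('if') = { 'if' }.
In S : P 'then': add FIRST('then') = { 'then' }.
In S' : P: P is at the end, add FOLLOW(S') = { 'end', 'then' }.
In P : S' P S: add FIRST(S) = { 'end', 'then' }.
In P : 'then' S P: P is at the end, add FOLLOW(P) = { 'end', 'if', 'then' }.
Union: FOLLOW(P) = { 'end', 'if', 'then' }.

{ 'end', 'if', 'then' }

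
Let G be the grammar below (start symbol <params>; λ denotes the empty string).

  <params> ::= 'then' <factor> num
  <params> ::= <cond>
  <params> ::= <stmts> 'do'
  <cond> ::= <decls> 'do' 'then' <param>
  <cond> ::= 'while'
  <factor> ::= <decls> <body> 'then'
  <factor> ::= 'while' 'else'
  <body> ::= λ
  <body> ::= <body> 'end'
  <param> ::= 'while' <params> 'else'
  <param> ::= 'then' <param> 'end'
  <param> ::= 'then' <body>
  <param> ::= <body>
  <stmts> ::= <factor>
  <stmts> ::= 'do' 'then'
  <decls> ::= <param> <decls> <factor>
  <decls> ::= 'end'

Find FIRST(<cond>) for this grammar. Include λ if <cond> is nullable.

From <cond> ::= <decls> 'do' 'then' <param>: add FIRST(<decls>) = { 'end', 'then', 'while' }.
<cond> ::= 'while' contributes {'while'}.
Union: FIRST(<cond>) = { 'end', 'then', 'while' }.

{ 'end', 'then', 'while' }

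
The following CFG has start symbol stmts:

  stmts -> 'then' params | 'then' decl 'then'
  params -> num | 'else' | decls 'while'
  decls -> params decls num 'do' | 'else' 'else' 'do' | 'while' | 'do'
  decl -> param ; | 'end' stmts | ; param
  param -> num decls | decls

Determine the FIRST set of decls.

From decls -> params decls num 'do': add FIRST(params) = { 'do', 'else', 'while', num }.
decls -> 'else' 'else' 'do' contributes {'else'}.
decls -> 'while' contributes {'while'}.
decls -> 'do' contributes {'do'}.
Union: FIRST(decls) = { 'do', 'else', 'while', num }.

{ 'do', 'else', 'while', num }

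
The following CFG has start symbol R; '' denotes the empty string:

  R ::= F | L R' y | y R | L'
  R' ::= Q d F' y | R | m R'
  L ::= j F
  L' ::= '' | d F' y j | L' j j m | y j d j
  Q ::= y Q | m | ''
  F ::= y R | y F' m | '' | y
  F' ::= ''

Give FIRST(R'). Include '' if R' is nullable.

From R' ::= Q d F' y: Q nullable, take FIRST(Q) ∪ {d} = { d, m, y }.
From R' ::= R: add FIRST(R) = { d, j, y, '' } (including '' since R is nullable).
R' ::= m R' contributes {m}.
Union: FIRST(R') = { d, j, m, y, '' }.

{ d, j, m, y, '' }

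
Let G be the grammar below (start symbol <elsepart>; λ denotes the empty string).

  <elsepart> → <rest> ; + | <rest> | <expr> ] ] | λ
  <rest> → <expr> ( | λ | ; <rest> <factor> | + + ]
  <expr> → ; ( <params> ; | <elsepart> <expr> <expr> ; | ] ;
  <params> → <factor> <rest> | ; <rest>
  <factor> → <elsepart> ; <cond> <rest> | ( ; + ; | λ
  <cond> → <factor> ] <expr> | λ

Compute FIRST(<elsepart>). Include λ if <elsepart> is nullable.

From <elsepart> → <rest> ; +: <rest> nullable, take FIRST(<rest>) ∪ {;} = { +, ;, ] }.
From <elsepart> → <rest>: add FIRST(<rest>) = { +, ;, ], λ } (including λ since <rest> is nullable).
From <elsepart> → <expr> ] ]: add FIRST(<expr>) = { +, ;, ] }.
<elsepart> → λ contributes λ.
Union: FIRST(<elsepart>) = { +, ;, ], λ }.

{ +, ;, ], λ }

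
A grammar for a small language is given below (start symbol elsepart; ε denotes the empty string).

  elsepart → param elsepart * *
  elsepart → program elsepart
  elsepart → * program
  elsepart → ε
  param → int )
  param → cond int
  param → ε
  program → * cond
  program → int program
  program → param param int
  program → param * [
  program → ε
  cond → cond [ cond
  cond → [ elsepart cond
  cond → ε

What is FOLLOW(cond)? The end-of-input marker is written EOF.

In param → cond int: add FIRST(int) = { int }.
In program → * cond: cond is at the end, add FOLLOW(program) = { EOF, *, [, int }.
In cond → cond [ cond: add FIRST([ cond) = { [ }.
In cond → cond [ cond: cond is at the end, add FOLLOW(cond) = { EOF, *, [, int }.
In cond → [ elsepart cond: cond is at the end, add FOLLOW(cond) = { EOF, *, [, int }.
Union: FOLLOW(cond) = { EOF, *, [, int }.

{ EOF, *, [, int }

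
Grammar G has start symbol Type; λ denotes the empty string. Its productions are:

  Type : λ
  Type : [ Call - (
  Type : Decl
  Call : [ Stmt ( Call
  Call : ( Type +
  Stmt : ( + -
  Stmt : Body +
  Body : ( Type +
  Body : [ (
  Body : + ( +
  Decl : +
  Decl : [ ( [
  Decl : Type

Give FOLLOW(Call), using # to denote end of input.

In Type : [ Call - (: add FIRST(- () = { - }.
In Call : [ Stmt ( Call: Call is at the end, add FOLLOW(Call) = { - }.
Union: FOLLOW(Call) = { - }.

{ - }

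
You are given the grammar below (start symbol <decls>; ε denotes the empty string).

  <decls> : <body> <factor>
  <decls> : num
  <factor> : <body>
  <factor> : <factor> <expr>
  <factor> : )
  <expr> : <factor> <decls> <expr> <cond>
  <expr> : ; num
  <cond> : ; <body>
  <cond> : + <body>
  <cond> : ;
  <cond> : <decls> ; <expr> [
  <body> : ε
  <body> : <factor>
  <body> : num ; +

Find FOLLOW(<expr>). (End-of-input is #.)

In <factor> : <factor> <expr>: <expr> is at the end, add FOLLOW(<factor>) = { #, ), +, ;, [, num }.
In <expr> : <factor> <decls> <expr> <cond>: add FIRST(<cond>) = { ), +, ;, num }.
In <cond> : <decls> ; <expr> [: add FIRST([) = { [ }.
Union: FOLLOW(<expr>) = { #, ), +, ;, [, num }.

{ #, ), +, ;, [, num }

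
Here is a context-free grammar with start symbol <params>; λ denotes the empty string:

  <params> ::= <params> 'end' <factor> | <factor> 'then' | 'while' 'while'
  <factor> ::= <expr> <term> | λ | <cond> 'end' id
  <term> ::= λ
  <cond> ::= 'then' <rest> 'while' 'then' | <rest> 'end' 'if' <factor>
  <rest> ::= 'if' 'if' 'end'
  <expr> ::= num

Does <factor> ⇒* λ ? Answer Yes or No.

Yes

<factor> has an λ-production, so <factor> ⇒ λ.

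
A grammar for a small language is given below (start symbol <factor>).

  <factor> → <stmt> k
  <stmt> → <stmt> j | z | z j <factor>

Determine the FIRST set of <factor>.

From <factor> → <stmt> k: add FIRST(<stmt>) = { z }.
Union: FIRST(<factor>) = { z }.

{ z }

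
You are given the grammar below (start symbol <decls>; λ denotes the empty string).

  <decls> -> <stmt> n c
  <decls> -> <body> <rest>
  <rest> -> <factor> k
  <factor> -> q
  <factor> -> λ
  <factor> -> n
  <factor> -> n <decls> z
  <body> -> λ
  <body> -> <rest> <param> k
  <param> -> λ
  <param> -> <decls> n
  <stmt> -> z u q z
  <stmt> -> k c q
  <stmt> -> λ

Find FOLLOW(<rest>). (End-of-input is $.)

In <decls> -> <body> <rest>: <rest> is at the end, add FOLLOW(<decls>) = { $, n, z }.
In <body> -> <rest> <param> k: add FIRST(<param> k) = { k, n, q, z }.
Union: FOLLOW(<rest>) = { $, k, n, q, z }.

{ $, k, n, q, z }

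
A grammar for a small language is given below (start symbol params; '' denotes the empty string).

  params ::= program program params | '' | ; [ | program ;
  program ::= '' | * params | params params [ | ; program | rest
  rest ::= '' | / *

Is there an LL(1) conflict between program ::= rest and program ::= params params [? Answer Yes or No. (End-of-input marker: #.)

Yes

FIRST(rest) = { /, '' } and FIRST(params params [) = { *, /, ;, [ }.
Both contain /, so the two alternatives are not disjoint — LL(1) conflict.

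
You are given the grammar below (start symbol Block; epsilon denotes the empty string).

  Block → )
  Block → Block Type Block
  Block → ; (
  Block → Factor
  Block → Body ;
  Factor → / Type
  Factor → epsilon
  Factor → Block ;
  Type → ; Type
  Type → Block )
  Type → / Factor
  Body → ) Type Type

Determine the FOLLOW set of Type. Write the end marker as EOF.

{ EOF, ), /, ; }

In Block → Block Type Block: add FIRST(Block)\{epsilon} = { ), /, ; }.
  Since Block is nullable, also add FOLLOW(Block) = { EOF, ), /, ; }.
In Factor → / Type: Type is at the end, add FOLLOW(Factor) = { EOF, ), /, ; }.
In Type → ; Type: Type is at the end, add FOLLOW(Type) = { EOF, ), /, ; }.
In Body → ) Type Type: add FIRST(Type) = { ), /, ; }.
In Body → ) Type Type: Type is at the end, add FOLLOW(Body) = { ; }.
Union: FOLLOW(Type) = { EOF, ), /, ; }.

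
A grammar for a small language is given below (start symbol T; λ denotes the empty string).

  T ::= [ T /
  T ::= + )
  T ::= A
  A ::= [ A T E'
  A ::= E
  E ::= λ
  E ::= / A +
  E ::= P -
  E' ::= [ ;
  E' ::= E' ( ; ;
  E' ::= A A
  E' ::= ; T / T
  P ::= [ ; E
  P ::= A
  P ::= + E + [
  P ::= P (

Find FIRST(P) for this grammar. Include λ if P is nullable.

P ::= [ ; E contributes {[}.
From P ::= A: add FIRST(A) = { (, +, -, /, [, λ } (including λ since A is nullable).
P ::= + E + [ contributes {+}.
From P ::= P (: P nullable, take FIRST(P) ∪ {(} = { (, +, -, /, [ }.
Union: FIRST(P) = { (, +, -, /, [, λ }.

{ (, +, -, /, [, λ }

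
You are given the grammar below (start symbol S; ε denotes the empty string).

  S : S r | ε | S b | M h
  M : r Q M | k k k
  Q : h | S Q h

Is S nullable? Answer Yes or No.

Yes

S has an ε-production, so S ⇒ ε.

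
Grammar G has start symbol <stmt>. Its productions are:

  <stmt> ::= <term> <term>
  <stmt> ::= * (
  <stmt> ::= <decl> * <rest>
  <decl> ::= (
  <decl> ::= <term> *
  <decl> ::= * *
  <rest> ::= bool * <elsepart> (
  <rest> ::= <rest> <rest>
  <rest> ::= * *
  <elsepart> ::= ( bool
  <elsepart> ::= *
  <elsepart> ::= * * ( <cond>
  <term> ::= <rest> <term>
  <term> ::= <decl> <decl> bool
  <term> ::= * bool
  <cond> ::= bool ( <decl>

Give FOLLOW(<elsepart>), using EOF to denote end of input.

{ ( }

In <rest> ::= bool * <elsepart> (: add FIRST(() = { ( }.
Union: FOLLOW(<elsepart>) = { ( }.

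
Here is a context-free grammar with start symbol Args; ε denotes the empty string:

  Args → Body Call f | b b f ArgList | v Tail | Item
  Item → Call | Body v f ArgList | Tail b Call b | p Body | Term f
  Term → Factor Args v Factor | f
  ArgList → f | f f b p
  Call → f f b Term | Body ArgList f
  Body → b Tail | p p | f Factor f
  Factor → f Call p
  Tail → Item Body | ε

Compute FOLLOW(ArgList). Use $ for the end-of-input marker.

In Args → b b f ArgList: ArgList is at the end, add FOLLOW(Args) = { $, v }.
In Item → Body v f ArgList: ArgList is at the end, add FOLLOW(Item) = { $, b, f, p, v }.
In Call → Body ArgList f: add FIRST(f) = { f }.
Union: FOLLOW(ArgList) = { $, b, f, p, v }.

{ $, b, f, p, v }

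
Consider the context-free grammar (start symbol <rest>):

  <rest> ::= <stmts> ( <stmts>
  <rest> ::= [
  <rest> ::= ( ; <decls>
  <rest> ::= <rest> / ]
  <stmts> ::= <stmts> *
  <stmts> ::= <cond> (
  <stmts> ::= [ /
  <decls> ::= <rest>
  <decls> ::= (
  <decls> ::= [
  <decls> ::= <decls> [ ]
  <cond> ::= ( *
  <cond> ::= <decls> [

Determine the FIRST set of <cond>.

<cond> ::= ( * contributes {(}.
From <cond> ::= <decls> [: add FIRST(<decls>) = { (, [ }.
Union: FIRST(<cond>) = { (, [ }.

{ (, [ }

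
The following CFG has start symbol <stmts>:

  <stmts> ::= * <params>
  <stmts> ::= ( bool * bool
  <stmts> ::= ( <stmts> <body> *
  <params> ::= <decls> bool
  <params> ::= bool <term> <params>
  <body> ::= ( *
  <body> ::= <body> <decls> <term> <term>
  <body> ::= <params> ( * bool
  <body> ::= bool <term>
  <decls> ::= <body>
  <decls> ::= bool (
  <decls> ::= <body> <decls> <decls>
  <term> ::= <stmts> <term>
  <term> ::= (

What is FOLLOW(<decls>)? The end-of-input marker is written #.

{ (, *, bool }

In <params> ::= <decls> bool: add FIRST(bool) = { bool }.
In <body> ::= <body> <decls> <term> <term>: add FIRST(<term> <term>) = { (, * }.
In <decls> ::= <body> <decls> <decls>: add FIRST(<decls>) = { (, bool }.
In <decls> ::= <body> <decls> <decls>: <decls> is at the end, add FOLLOW(<decls>) = { (, *, bool }.
Union: FOLLOW(<decls>) = { (, *, bool }.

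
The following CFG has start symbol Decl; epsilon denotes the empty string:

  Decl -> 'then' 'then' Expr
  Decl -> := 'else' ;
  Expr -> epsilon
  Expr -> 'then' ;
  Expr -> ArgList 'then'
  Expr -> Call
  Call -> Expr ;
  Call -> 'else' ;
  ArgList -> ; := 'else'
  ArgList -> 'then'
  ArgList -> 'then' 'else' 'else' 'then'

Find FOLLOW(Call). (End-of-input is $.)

{ $, ; }

In Expr -> Call: Call is at the end, add FOLLOW(Expr) = { $, ; }.
Union: FOLLOW(Call) = { $, ; }.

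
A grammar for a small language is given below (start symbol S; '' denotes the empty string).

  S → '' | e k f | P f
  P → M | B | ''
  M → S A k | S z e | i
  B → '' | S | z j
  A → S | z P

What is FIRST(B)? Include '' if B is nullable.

B → '' contributes ''.
From B → S: add FIRST(S) = { e, f, i, k, z, '' } (including '' since S is nullable).
B → z j contributes {z}.
Union: FIRST(B) = { e, f, i, k, z, '' }.

{ e, f, i, k, z, '' }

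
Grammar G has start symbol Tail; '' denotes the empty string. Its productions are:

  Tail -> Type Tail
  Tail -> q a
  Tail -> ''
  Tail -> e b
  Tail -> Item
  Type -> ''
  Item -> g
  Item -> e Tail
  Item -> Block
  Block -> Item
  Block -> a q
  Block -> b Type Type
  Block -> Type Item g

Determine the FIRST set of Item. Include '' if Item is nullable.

Item -> g contributes {g}.
Item -> e Tail contributes {e}.
From Item -> Block: add FIRST(Block) = { a, b, e, g }.
Union: FIRST(Item) = { a, b, e, g }.

{ a, b, e, g }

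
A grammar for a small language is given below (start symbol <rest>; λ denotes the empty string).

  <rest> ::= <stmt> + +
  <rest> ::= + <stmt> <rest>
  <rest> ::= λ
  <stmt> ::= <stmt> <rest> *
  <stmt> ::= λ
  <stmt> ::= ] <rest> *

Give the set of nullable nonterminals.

{ <rest>, <stmt> }

Directly nullable (have an λ-production): <rest>, <stmt>.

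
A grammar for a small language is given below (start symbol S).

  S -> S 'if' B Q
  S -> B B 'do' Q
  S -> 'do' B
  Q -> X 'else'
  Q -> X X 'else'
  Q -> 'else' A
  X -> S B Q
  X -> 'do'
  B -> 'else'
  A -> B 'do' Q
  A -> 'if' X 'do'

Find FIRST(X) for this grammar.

{ 'do', 'else' }

From X -> S B Q: add FIRST(S) = { 'do', 'else' }.
X -> 'do' contributes {'do'}.
Union: FIRST(X) = { 'do', 'else' }.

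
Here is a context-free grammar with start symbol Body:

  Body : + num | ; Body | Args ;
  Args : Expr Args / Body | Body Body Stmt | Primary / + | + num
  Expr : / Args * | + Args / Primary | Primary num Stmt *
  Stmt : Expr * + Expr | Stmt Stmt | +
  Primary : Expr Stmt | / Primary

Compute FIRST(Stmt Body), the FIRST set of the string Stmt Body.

{ +, / }

Add FIRST(Stmt) = { +, / }; Stmt is not nullable, stop.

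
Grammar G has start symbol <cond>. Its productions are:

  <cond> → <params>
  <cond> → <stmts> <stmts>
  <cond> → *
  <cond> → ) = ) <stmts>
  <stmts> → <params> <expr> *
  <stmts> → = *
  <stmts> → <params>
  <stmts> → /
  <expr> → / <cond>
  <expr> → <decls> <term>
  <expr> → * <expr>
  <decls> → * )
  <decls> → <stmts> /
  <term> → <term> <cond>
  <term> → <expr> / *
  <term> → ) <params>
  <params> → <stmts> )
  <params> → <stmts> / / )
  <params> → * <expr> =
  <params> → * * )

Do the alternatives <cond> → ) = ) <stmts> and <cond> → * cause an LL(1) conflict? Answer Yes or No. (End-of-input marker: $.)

No

FIRST() = ) <stmts>) = { ) } and FIRST(*) = { * }.
The FIRST sets are disjoint and neither alternative is nullable — no conflict.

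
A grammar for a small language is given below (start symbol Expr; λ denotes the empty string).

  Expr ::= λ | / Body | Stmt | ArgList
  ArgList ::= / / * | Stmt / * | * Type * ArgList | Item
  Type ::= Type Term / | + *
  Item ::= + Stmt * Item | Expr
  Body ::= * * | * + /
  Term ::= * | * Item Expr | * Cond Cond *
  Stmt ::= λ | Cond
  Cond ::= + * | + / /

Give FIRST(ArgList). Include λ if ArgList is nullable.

ArgList ::= / / * contributes {/}.
From ArgList ::= Stmt / *: Stmt nullable, take FIRST(Stmt) ∪ {/} = { +, / }.
ArgList ::= * Type * ArgList contributes {*}.
From ArgList ::= Item: add FIRST(Item) = { *, +, /, λ } (including λ since Item is nullable).
Union: FIRST(ArgList) = { *, +, /, λ }.

{ *, +, /, λ }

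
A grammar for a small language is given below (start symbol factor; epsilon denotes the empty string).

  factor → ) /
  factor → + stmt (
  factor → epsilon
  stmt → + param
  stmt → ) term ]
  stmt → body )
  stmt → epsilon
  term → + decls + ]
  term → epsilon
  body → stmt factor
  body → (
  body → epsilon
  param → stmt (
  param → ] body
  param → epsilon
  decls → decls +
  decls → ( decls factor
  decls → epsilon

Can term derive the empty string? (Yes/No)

term has an epsilon-production, so term ⇒ epsilon.

Yes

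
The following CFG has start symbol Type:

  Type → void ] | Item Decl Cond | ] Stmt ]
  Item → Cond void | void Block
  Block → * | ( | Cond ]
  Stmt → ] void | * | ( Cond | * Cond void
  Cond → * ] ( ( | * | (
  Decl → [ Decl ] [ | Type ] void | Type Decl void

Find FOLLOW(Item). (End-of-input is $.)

{ (, *, [, ], void }

In Type → Item Decl Cond: add FIRST(Decl Cond) = { (, *, [, ], void }.
Union: FOLLOW(Item) = { (, *, [, ], void }.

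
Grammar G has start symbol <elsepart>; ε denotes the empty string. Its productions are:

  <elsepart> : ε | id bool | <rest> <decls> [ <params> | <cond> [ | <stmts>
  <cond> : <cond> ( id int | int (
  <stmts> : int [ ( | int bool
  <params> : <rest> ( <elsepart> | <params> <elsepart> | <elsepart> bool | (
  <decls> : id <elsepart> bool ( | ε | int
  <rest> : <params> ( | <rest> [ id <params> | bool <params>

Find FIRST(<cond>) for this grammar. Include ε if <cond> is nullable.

{ int }

From <cond> : <cond> ( id int: add FIRST(<cond>) = { int }.
<cond> : int ( contributes {int}.
Union: FIRST(<cond>) = { int }.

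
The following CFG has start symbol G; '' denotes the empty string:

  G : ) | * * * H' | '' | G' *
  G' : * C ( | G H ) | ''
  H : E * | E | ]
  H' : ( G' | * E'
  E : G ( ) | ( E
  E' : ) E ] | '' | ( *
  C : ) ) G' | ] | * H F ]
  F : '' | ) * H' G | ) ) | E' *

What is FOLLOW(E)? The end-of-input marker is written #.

{ (, ), *, ] }

In H : E *: add FIRST(*) = { * }.
In H : E: E is at the end, add FOLLOW(H) = { (, ), *, ] }.
In E : ( E: E is at the end, add FOLLOW(E) = { (, ), *, ] }.
In E' : ) E ]: add FIRST(]) = { ] }.
Union: FOLLOW(E) = { (, ), *, ] }.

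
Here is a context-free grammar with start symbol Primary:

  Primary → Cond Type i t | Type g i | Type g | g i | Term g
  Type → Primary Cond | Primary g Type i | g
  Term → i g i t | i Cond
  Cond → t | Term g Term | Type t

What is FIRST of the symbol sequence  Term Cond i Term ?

{ i }

Add FIRST(Term) = { i }; Term is not nullable, stop.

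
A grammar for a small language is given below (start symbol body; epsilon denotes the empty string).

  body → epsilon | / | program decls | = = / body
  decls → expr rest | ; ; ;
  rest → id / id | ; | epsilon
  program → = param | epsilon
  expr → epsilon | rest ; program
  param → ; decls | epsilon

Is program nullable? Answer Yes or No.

Yes

program has an epsilon-production, so program ⇒ epsilon.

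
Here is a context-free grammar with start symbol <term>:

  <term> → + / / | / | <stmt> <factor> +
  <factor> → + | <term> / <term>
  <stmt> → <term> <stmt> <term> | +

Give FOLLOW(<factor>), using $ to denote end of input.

In <term> → <stmt> <factor> +: add FIRST(+) = { + }.
Union: FOLLOW(<factor>) = { + }.

{ + }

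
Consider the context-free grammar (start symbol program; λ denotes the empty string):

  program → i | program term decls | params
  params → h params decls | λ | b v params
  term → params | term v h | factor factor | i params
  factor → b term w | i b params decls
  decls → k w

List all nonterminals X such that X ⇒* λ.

{ params, program, term }

Directly nullable (have an λ-production): params.
program → params with every symbol nullable, so program is nullable.
term → params with every symbol nullable, so term is nullable.
No other nonterminal has a production whose RHS symbols are all nullable.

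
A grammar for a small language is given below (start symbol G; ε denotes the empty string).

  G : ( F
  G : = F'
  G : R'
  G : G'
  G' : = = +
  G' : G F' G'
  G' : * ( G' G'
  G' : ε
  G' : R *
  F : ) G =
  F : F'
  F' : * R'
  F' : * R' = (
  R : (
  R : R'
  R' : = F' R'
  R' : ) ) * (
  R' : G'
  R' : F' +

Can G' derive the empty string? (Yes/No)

G' has an ε-production, so G' ⇒ ε.

Yes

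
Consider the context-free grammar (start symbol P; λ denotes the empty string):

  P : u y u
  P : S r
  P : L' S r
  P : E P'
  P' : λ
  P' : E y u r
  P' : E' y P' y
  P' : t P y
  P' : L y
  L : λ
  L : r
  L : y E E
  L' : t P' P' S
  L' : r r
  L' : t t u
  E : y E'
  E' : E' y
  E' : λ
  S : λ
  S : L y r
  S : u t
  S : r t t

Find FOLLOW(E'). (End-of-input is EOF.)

{ EOF, r, t, y }

In P' : E' y P' y: add FIRST(y P' y) = { y }.
In E : y E': E' is at the end, add FOLLOW(E) = { EOF, r, t, y }.
In E' : E' y: add FIRST(y) = { y }.
Union: FOLLOW(E') = { EOF, r, t, y }.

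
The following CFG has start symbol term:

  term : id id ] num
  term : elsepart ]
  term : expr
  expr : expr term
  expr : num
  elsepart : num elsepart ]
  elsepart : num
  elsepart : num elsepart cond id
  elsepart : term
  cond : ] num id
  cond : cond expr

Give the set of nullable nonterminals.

{ } (none)

No nonterminal has an empty production or an RHS whose symbols are all nullable.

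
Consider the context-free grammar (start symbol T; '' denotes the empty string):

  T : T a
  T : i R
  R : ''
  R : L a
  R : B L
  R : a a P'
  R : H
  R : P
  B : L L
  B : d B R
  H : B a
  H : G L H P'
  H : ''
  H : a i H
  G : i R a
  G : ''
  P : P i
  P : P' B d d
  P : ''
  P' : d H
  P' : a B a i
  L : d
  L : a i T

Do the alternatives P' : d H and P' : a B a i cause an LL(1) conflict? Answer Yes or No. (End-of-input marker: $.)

FIRST(d H) = { d } and FIRST(a B a i) = { a }.
The FIRST sets are disjoint and neither alternative is nullable — no conflict.

No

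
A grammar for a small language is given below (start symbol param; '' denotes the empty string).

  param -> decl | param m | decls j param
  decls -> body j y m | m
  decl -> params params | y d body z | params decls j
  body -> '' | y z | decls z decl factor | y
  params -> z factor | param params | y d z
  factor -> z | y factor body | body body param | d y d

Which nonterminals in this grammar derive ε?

{ body }

Directly nullable (have an ''-production): body.
No other nonterminal has a production whose RHS symbols are all nullable.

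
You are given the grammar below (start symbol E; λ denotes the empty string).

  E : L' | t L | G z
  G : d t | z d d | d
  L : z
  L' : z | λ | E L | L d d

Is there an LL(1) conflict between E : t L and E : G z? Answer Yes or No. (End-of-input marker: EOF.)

No

FIRST(t L) = { t } and FIRST(G z) = { d, z }.
The FIRST sets are disjoint and neither alternative is nullable — no conflict.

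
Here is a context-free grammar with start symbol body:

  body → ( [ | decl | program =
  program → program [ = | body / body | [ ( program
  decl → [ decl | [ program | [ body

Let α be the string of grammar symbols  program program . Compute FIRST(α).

{ (, [ }

Add FIRST(program) = { (, [ }; program is not nullable, stop.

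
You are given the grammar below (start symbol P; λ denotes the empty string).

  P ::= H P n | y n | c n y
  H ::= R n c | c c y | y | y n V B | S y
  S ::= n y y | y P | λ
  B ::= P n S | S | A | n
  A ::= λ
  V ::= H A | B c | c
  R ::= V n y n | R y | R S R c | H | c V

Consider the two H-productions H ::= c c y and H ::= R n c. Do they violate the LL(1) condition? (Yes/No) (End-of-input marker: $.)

Yes

FIRST(c c y) = { c } and FIRST(R n c) = { c, n, y }.
Both contain c, so the two alternatives are not disjoint — LL(1) conflict.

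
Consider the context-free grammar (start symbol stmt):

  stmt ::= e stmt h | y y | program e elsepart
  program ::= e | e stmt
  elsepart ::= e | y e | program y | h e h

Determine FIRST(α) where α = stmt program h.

{ e, y }

Add FIRST(stmt) = { e, y }; stmt is not nullable, stop.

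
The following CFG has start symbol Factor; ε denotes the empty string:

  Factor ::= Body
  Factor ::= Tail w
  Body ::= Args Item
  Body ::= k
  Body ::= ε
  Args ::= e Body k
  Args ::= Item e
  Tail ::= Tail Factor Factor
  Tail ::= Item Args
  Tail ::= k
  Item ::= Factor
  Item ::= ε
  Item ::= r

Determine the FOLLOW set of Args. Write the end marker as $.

{ $, e, k, r, w }

In Body ::= Args Item: add FIRST(Item)\{ε} = { e, k, r }.
  Since Item is nullable, also add FOLLOW(Body) = { $, e, k, r, w }.
In Tail ::= Item Args: Args is at the end, add FOLLOW(Tail) = { e, k, r, w }.
Union: FOLLOW(Args) = { $, e, k, r, w }.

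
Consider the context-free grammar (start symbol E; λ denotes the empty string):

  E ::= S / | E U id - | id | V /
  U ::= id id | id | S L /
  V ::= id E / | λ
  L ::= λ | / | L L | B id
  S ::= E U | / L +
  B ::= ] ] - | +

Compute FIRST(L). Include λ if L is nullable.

{ +, /, ], λ }

L ::= λ contributes λ.
L ::= / contributes {/}.
From L ::= L L: L, L nullable, take FIRST(L) ∪ FIRST(L) = { +, /, ] }; also λ since the whole RHS is nullable.
From L ::= B id: add FIRST(B) = { +, ] }.
Union: FIRST(L) = { +, /, ], λ }.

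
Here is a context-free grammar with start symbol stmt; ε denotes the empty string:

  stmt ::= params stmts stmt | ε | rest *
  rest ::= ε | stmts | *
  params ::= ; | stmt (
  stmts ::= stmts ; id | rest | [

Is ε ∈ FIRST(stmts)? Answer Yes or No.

stmts ::= rest and each of rest is nullable, so stmts ⇒* ε.

Yes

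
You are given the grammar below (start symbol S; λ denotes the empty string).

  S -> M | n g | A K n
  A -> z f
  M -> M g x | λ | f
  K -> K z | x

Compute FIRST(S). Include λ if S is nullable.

From S -> M: add FIRST(M) = { f, g, λ } (including λ since M is nullable).
S -> n g contributes {n}.
From S -> A K n: add FIRST(A) = { z }.
Union: FIRST(S) = { f, g, n, z, λ }.

{ f, g, n, z, λ }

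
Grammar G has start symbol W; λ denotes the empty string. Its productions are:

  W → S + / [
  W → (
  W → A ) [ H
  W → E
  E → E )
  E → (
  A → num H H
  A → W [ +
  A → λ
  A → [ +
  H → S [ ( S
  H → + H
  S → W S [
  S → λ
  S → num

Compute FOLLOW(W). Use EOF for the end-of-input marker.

{ EOF, (, ), +, [, num }

W is the start symbol, so EOF ∈ FOLLOW(W).
In A → W [ +: add FIRST([ +) = { [ }.
In S → W S [: add FIRST(S [) = { (, ), +, [, num }.
Union: FOLLOW(W) = { EOF, (, ), +, [, num }.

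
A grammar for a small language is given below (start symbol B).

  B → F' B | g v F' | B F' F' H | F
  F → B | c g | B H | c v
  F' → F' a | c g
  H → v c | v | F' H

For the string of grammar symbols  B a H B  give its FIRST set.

{ c, g }

Add FIRST(B) = { c, g }; B is not nullable, stop.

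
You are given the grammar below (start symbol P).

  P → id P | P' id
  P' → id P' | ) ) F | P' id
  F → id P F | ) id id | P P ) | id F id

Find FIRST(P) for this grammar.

{ ), id }

P → id P contributes {id}.
From P → P' id: add FIRST(P') = { ), id }.
Union: FIRST(P) = { ), id }.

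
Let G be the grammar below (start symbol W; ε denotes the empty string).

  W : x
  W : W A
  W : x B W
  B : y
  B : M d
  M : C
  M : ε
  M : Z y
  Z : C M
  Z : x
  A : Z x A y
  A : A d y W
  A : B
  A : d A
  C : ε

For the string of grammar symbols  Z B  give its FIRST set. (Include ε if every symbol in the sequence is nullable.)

Add FIRST(Z)\{ε} = { x, y }; Z is nullable, continue.
Add FIRST(B) = { d, x, y }; B is not nullable, stop.

{ d, x, y }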